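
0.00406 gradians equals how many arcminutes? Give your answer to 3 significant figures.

1 grad = 54.0000 arcmin.
So 0.00406 × 54.0000 ≈ 0.219 arcmin.

0.219 arcmin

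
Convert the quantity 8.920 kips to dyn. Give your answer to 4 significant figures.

1 kip = 4.44822e+8 dynes.
Then 8.920 × 4.44822e+8 ≈ 3.968e+9 dyn.

3.968e+9 dyn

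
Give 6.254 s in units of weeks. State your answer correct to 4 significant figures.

1 second = 1.65344e-6 wk.
Thus 6.254 × 1.65344e-6 ≈ 1.034e-5 wk.

1.034e-5 wk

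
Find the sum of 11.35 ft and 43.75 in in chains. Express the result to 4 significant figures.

11.35 ft = 0.171970 chain and 43.75 in = 0.0552399 chain.
0.171970 + 0.0552399 ≈ 0.2272 chain.

0.2272 chain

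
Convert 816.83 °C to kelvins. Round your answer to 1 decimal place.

K = °C + 273.15.
Applying the formula gives 1090.0 K.

1090.0 kelvins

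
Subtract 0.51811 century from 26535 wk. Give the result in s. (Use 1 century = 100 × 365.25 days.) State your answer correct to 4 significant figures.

1.441e+10 seconds

26535 wk = 1.60484e+10 s and 0.51811 century = 1.63503e+9 s.
1.60484e+10 − 1.63503e+9 ≈ 1.441e+10 s.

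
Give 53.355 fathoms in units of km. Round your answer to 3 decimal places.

0.098 km

1 fathom = 0.00182880 kilometers.
Then 53.355 × 0.00182880 ≈ 0.098 km.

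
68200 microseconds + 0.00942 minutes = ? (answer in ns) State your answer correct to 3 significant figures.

6.33e+8 ns

68200 μs = 6.82000e+7 ns and 0.00942 min = 5.65200e+8 ns.
6.82000e+7 + 5.65200e+8 ≈ 6.33e+8 ns.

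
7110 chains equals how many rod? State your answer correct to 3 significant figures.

28400 rod

1 chain = 4.00000 rods.
Thus 7110 × 4.00000 ≈ 28400 rod.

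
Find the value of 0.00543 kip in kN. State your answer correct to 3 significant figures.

0.0242 kN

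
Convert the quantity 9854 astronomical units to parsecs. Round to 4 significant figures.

0.04777 parsecs

1 astronomical unit = 4.84814 × 10^-6 parsecs.
Thus 9854 × 4.84814 × 10^-6 ≈ 0.04777 pc.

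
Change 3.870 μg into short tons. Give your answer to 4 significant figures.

4.266 × 10^-12 short ton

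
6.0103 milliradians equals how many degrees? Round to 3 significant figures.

1 mrad = 0.0572958 degrees.
6.0103 × 0.0572958 ≈ 0.344 °.

0.344 degrees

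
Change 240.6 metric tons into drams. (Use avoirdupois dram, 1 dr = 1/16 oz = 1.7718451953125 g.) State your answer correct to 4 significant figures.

1 metric ton = 564383 drams.
Then 240.6 × 564383 ≈ 1.358e+8 dr.

1.358e+8 dr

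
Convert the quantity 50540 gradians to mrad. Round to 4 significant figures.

793900 mrad

1 gradian = 15.7080 milliradians.
Then 50540 × 15.7080 ≈ 793900 mrad.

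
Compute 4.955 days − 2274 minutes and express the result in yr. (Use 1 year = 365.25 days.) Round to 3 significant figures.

0.00924 yr

4.955 d = 0.0135661 yr and 2274 min = 0.00432352 yr.
0.0135661 − 0.00432352 ≈ 0.00924 yr.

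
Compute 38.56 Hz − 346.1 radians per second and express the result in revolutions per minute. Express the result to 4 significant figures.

-991.4 rpm

38.56 Hz = 2313.60 rpm and 346.1 rad/s = 3305.01 rpm.
2313.60 − 3305.01 ≈ -991.4 rpm.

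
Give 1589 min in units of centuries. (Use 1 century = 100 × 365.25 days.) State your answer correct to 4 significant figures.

3.021e-5 century

1 minute = 1.90129e-8 century.
Thus 1589 × 1.90129e-8 ≈ 3.021e-5 century.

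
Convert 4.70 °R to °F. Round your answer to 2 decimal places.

°R = °F + 459.67.
Applying the formula gives -454.97 °F.

-454.97 °F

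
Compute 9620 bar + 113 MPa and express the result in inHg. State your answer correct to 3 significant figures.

9620 bar = 284078 inHg and 113 MPa = 33368.9 inHg.
284078 + 33368.9 ≈ 317000 inHg.

317000 inHg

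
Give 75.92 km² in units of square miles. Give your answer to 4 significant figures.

29.31 mi²

1 km² = 0.386102 mi².
Thus 75.92 × 0.386102 ≈ 29.31 mi².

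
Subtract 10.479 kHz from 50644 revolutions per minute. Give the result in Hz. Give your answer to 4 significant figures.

-9635 hertz

50644 rpm = 844.067 Hz and 10.479 kHz = 10479.0 Hz.
844.067 − 10479.0 ≈ -9635 Hz.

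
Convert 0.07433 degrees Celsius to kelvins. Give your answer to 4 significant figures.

273.2 kelvins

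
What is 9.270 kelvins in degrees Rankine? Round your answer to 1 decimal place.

°R = K × 9/5.
Applying the formula gives 16.7 °R.

16.7 degrees Rankine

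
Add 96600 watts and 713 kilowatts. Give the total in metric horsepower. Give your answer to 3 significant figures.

96600 W = 131.339 PS and 713 kW = 969.410 PS.
131.339 + 969.410 ≈ 1100 PS.

1100 metric horsepower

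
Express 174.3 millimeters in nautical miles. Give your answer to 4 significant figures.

1 mm = 5.39957e-7 nautical miles.
So 174.3 × 5.39957e-7 ≈ 9.411e-5 nmi.

9.411e-5 nautical miles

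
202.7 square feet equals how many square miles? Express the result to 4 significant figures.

7.271 × 10^-6 mi²

1 ft² = 3.58701 × 10^-8 mi².
So 202.7 × 3.58701 × 10^-8 ≈ 7.271 × 10^-6 mi².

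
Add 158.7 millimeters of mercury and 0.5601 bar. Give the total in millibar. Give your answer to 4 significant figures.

771.7 mbar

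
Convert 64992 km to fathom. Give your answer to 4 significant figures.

1 km = 546.807 fathom.
Thus 64992 × 546.807 ≈ 3.554e+7 fathom.

3.554e+7 fathoms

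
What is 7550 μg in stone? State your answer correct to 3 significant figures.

1.19e-6 st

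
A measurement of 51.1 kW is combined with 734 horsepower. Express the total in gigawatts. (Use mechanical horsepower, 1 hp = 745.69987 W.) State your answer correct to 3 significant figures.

0.000598 gigawatts

51.1 kW = 5.11000e-5 GW and 734 hp = 0.000547344 GW.
5.11000e-5 + 0.000547344 ≈ 0.000598 GW.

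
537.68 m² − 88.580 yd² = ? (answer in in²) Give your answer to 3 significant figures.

719000 in²

537.68 m² = 833406 in² and 88.580 yd² = 114800 in².
833406 − 114800 ≈ 719000 in².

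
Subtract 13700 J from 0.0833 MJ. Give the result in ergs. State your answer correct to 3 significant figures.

0.0833 MJ = 8.33000 × 10^11 erg and 13700 J = 1.37000 × 10^11 erg.
8.33000 × 10^11 − 1.37000 × 10^11 ≈ 6.96 × 10^11 erg.

6.96 × 10^11 ergs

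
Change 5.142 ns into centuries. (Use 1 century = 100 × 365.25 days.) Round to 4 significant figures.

1 nanosecond = 3.16881 × 10^-19 century.
5.142 × 3.16881 × 10^-19 ≈ 1.629 × 10^-18 century.

1.629 × 10^-18 centuries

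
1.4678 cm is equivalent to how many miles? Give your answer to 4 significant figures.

1 cm = 6.21371 × 10^-6 miles.
Thus 1.4678 × 6.21371 × 10^-6 ≈ 9.120 × 10^-6 mi.

9.120 × 10^-6 mi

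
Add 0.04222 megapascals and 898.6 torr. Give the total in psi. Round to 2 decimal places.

0.04222 MPa = 6.12349 psi and 898.6 torr = 17.3760 psi.
6.12349 + 17.3760 ≈ 23.50 psi.

23.50 pounds per square inch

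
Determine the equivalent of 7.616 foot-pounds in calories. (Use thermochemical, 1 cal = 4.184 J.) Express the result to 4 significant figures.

1 foot-pound = 0.324048 calories.
Then 7.616 × 0.324048 ≈ 2.468 cal.

2.468 cal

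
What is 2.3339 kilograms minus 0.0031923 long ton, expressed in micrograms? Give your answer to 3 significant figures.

-9.10 × 10^8 μg

2.3339 kg = 2.33390 × 10^9 μg and 0.0031923 long ton = 3.24353 × 10^9 μg.
2.33390 × 10^9 − 3.24353 × 10^9 ≈ -9.10 × 10^8 μg.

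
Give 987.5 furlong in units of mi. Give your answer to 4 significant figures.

123.4 mi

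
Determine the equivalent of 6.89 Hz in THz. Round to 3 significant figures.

1 Hz = 1.00000 × 10^-12 THz.
6.89 × 1.00000 × 10^-12 ≈ 6.89 × 10^-12 THz.

6.89 × 10^-12 terahertz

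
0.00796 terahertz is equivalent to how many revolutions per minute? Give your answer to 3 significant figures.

4.78e+11 rpm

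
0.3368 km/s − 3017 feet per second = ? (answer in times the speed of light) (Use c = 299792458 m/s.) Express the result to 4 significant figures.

0.3368 km/s = 1.12344e-6 c and 3017 ft/s = 3.06739e-6 c.
1.12344e-6 − 3.06739e-6 ≈ -1.944e-6 c.

-1.944e-6 c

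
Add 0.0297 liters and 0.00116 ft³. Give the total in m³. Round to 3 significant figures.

0.0297 L = 2.97000e-5 m³ and 0.00116 ft³ = 3.28475e-5 m³.
2.97000e-5 + 3.28475e-5 ≈ 6.25e-5 m³.

6.25e-5 cubic meters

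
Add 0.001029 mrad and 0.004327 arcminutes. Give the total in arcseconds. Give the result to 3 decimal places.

0.001029 mrad = 0.212246 arcsec and 0.004327 arcmin = 0.259620 arcsec.
0.212246 + 0.259620 ≈ 0.472 arcsec.

0.472 arcseconds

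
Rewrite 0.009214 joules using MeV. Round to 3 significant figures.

5.75e+10 megaelectronvolts

1 joule = 6.24151e+12 megaelectronvolts.
Then 0.009214 × 6.24151e+12 ≈ 5.75e+10 MeV.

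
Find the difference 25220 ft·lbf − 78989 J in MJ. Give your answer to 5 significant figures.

-0.044795 MJ

25220 ft·lbf = 0.0341937 MJ and 78989 J = 0.0789890 MJ.
0.0341937 − 0.0789890 ≈ -0.044795 MJ.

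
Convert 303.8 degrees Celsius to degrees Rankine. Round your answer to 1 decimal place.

1038.5 degrees Rankine

°R = (°C + 273.15) × 9/5.
Applying the formula gives 1038.5 °R.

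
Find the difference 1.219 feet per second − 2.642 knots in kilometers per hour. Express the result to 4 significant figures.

-3.555 kilometers per hour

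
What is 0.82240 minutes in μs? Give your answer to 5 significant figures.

1 minute = 6.00000e+7 microseconds.
So 0.82240 × 6.00000e+7 ≈ 4.9344e+7 μs.

4.9344e+7 microseconds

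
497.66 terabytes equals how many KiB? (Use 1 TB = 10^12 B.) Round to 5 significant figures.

4.8600 × 10^11 kibibytes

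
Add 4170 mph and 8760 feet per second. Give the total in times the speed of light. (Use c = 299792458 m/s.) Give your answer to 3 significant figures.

1.51e-5 c

4170 mph = 6.21816e-6 c and 8760 ft/s = 8.90632e-6 c.
6.21816e-6 + 8.90632e-6 ≈ 1.51e-5 c.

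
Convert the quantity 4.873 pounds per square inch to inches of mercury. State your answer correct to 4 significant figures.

1 pound per square inch = 2.03602 inches of mercury.
So 4.873 × 2.03602 ≈ 9.922 inHg.

9.922 inHg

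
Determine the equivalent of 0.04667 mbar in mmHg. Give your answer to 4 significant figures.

0.03501 millimeters of mercury

1 mbar = 0.750062 millimeters of mercury.
Thus 0.04667 × 0.750062 ≈ 0.03501 mmHg.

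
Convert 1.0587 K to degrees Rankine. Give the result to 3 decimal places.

1.906 degrees Rankine

°R = K × 9/5.
Applying the formula gives 1.906 °R.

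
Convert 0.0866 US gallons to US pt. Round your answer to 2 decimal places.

0.69 US pints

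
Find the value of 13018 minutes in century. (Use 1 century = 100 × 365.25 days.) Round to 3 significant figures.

1 min = 1.90129 × 10^-8 centuries.
13018 × 1.90129 × 10^-8 ≈ 0.000248 century.

0.000248 centuries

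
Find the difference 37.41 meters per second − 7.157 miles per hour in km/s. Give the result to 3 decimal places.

0.034 km/s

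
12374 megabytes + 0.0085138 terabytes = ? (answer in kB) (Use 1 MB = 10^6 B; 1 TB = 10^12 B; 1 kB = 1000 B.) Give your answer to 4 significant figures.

12374 MB = 1.23740e+7 kB and 0.0085138 TB = 8.51380e+6 kB.
1.23740e+7 + 8.51380e+6 ≈ 2.089e+7 kB.

2.089e+7 kB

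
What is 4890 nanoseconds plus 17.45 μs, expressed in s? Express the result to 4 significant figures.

4890 ns = 4.89000 × 10^-6 s and 17.45 μs = 1.74500 × 10^-5 s.
4.89000 × 10^-6 + 1.74500 × 10^-5 ≈ 2.234 × 10^-5 s.

2.234 × 10^-5 s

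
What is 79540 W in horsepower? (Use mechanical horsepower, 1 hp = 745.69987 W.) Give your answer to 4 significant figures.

106.7 horsepower

1 watt = 0.00134102 horsepower.
79540 × 0.00134102 ≈ 106.7 hp.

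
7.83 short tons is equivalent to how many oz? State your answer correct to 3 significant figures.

251000 oz

1 short ton = 32000.0 oz.
Thus 7.83 × 32000.0 ≈ 251000 oz.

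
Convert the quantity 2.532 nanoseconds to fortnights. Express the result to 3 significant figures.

1 nanosecond = 8.26720e-16 fortnights.
Thus 2.532 × 8.26720e-16 ≈ 2.09e-15 fortnight.

2.09e-15 fortnights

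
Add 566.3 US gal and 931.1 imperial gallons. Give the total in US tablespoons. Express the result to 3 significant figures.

431000 US tbsp

566.3 US gal = 144973 US tbsp and 931.1 imp gal = 286260 US tbsp.
144973 + 286260 ≈ 431000 US tbsp.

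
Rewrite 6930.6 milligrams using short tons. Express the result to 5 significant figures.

1 milligram = 1.10231 × 10^-9 short ton.
Thus 6930.6 × 1.10231 × 10^-9 ≈ 7.6397 × 10^-6 short ton.

7.6397 × 10^-6 short ton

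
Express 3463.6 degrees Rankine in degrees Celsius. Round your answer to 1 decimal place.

1651.1 °C

°R = (°C + 273.15) × 9/5.
Applying the formula gives 1651.1 °C.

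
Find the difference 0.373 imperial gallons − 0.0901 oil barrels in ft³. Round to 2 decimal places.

-0.45 ft³

0.373 imp gal = 0.0598828 ft³ and 0.0901 bbl = 0.505874 ft³.
0.0598828 − 0.505874 ≈ -0.45 ft³.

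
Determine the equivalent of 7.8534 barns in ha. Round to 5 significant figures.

7.8534e-32 ha

1 barn = 1.00000e-32 hectares.
7.8534 × 1.00000e-32 ≈ 7.8534e-32 ha.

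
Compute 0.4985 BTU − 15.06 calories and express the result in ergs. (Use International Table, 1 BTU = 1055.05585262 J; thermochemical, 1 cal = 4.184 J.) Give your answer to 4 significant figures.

4.629 × 10^9 erg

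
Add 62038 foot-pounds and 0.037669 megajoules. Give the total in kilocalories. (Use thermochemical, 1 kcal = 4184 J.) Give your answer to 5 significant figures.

62038 ft·lbf = 20.1033 kcal and 0.037669 MJ = 9.00311 kcal.
20.1033 + 9.00311 ≈ 29.106 kcal.

29.106 kcal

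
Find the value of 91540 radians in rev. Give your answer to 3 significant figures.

1 rad = 0.159155 revolutions.
So 91540 × 0.159155 ≈ 14600 rev.

14600 revolutions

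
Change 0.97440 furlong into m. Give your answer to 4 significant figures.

196.0 m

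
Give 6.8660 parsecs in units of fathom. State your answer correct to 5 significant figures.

1 parsec = 1.68727e+16 fathoms.
6.8660 × 1.68727e+16 ≈ 1.1585e+17 fathom.

1.1585e+17 fathoms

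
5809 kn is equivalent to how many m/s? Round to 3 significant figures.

1 knot = 0.514444 meters per second.
5809 × 0.514444 ≈ 2990 m/s.

2990 m/s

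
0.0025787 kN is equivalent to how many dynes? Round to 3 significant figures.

1 kN = 1.00000e+8 dyn.
Thus 0.0025787 × 1.00000e+8 ≈ 258000 dyn.

258000 dynes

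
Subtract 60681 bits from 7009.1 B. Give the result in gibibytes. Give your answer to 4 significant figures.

7009.1 B = 6.52773 × 10^-6 GiB and 60681 bit = 7.06420 × 10^-6 GiB.
6.52773 × 10^-6 − 7.06420 × 10^-6 ≈ -5.365 × 10^-7 GiB.

-5.365 × 10^-7 gibibytes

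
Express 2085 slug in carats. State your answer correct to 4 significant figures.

1 slug = 72969.5 carats.
2085 × 72969.5 ≈ 1.521 × 10^8 ct.

1.521 × 10^8 carats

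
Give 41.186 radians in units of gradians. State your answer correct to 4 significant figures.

2622 grad

1 radian = 63.6620 grad.
So 41.186 × 63.6620 ≈ 2622 grad.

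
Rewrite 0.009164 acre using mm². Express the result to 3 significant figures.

3.71 × 10^7 square millimeters

1 acre = 4.04686 × 10^9 square millimeters.
Thus 0.009164 × 4.04686 × 10^9 ≈ 3.71 × 10^7 mm².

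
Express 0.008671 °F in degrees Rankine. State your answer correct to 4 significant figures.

459.7 °R

°R = °F + 459.67.
Applying the formula gives 459.7 °R.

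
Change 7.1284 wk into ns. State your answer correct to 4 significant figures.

4.311 × 10^15 nanoseconds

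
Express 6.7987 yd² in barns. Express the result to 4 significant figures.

1 yd² = 8.36127 × 10^27 barn.
Thus 6.7987 × 8.36127 × 10^27 ≈ 5.685 × 10^28 barn.

5.685 × 10^28 barns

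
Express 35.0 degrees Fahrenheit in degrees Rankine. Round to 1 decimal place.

°R = °F + 459.67.
Applying the formula gives 494.7 °R.

494.7 °R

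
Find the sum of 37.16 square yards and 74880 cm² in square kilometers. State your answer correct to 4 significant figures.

3.856e-5 km²

37.16 yd² = 3.10705e-5 km² and 74880 cm² = 7.48800e-6 km².
3.10705e-5 + 7.48800e-6 ≈ 3.856e-5 km².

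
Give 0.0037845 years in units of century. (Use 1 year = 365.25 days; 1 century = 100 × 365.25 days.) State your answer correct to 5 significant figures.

3.7845e-5 century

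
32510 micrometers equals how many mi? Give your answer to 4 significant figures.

1 micrometer = 6.21371e-10 mi.
Then 32510 × 6.21371e-10 ≈ 2.020e-5 mi.

2.020e-5 mi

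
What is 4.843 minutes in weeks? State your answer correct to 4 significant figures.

1 minute = 9.92063 × 10^-5 weeks.
Thus 4.843 × 9.92063 × 10^-5 ≈ 0.0004805 wk.

0.0004805 weeks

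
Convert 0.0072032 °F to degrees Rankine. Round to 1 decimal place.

°R = °F + 459.67.
Applying the formula gives 459.7 °R.

459.7 °R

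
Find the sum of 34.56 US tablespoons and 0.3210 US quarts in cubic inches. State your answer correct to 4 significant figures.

49.72 cubic inches

34.56 US tbsp = 31.18500 in³ and 0.3210 US qt = 18.53775 in³.
31.18500 + 18.53775 ≈ 49.72 in³.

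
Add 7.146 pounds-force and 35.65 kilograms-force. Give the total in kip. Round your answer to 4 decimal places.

7.146 lbf = 0.00714600 kip and 35.65 kgf = 0.0785948 kip.
0.00714600 + 0.0785948 ≈ 0.0857 kip.

0.0857 kips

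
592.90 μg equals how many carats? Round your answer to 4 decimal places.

1 μg = 5.00000 × 10^-6 ct.
Thus 592.90 × 5.00000 × 10^-6 ≈ 0.0030 ct.

0.0030 carats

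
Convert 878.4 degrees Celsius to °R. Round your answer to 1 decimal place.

2072.8 °R

°R = (°C + 273.15) × 9/5.
Applying the formula gives 2072.8 °R.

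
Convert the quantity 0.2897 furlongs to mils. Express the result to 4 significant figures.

2.294e+6 mil

1 furlong = 7.92000e+6 mils.
0.2897 × 7.92000e+6 ≈ 2.294e+6 mil.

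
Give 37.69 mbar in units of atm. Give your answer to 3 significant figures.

1 mbar = 0.000986923 atm.
Thus 37.69 × 0.000986923 ≈ 0.0372 atm.

0.0372 atm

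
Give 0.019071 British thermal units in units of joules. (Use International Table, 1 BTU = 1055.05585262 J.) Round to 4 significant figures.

20.12 J

1 BTU = 1055.06 joules.
Then 0.019071 × 1055.06 ≈ 20.12 J.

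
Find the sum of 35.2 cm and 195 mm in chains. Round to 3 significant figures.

35.2 cm = 0.0174978 chain and 195 mm = 0.00969339 chain.
0.0174978 + 0.00969339 ≈ 0.0272 chain.

0.0272 chains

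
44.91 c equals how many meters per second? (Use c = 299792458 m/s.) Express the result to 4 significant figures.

1 c = 2.99792e+8 m/s.
Then 44.91 × 2.99792e+8 ≈ 1.346e+10 m/s.

1.346e+10 m/s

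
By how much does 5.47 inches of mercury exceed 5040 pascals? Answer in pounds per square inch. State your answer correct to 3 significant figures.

1.96 psi

5.47 inHg = 2.68661 psi and 5040 Pa = 0.730990 psi.
2.68661 − 0.730990 ≈ 1.96 psi.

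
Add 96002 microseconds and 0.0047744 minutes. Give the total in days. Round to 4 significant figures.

96002 μs = 1.11113e-6 d and 0.0047744 min = 3.31556e-6 d.
1.11113e-6 + 3.31556e-6 ≈ 4.427e-6 d.

4.427e-6 d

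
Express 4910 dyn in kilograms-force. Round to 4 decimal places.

0.0050 kilograms-force

1 dyn = 1.01972 × 10^-6 kgf.
So 4910 × 1.01972 × 10^-6 ≈ 0.0050 kgf.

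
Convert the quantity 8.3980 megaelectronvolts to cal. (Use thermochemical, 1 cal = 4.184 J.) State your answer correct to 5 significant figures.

3.2158e-13 calories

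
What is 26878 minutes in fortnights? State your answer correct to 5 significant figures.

1 minute = 4.96032 × 10^-5 fortnights.
26878 × 4.96032 × 10^-5 ≈ 1.3332 fortnight.

1.3332 fortnights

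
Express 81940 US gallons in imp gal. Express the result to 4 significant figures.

68230 imp gal

1 US gal = 0.832674 imp gal.
Thus 81940 × 0.832674 ≈ 68230 imp gal.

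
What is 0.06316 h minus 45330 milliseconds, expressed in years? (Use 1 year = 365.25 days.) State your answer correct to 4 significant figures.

0.06316 h = 7.20511 × 10^-6 yr and 45330 ms = 1.43642 × 10^-6 yr.
7.20511 × 10^-6 − 1.43642 × 10^-6 ≈ 5.769 × 10^-6 yr.

5.769 × 10^-6 yr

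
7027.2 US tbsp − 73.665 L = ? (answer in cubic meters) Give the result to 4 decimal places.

0.0302 cubic meters

7027.2 US tbsp = 0.103910 m³ and 73.665 L = 0.0736650 m³.
0.103910 − 0.0736650 ≈ 0.0302 m³.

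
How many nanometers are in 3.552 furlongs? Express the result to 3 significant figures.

7.15e+11 nanometers

1 furlong = 2.01168e+11 nm.
3.552 × 2.01168e+11 ≈ 7.15e+11 nm.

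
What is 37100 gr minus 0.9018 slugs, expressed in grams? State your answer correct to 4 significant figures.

-10760 g

37100 gr = 2404.04 g and 0.9018 slug = 13160.8 g.
2404.04 − 13160.8 ≈ -10760 g.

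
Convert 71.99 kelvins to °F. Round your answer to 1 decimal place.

K = (°F + 459.67) × 5/9.
Applying the formula gives -330.1 °F.

-330.1 °F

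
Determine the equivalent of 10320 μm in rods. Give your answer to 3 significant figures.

1 μm = 1.98839 × 10^-7 rod.
So 10320 × 1.98839 × 10^-7 ≈ 0.00205 rod.

0.00205 rod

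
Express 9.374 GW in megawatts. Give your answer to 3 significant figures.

9370 MW

1 gigawatt = 1000.00 MW.
Thus 9.374 × 1000.00 ≈ 9370 MW.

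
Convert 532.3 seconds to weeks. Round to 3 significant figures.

0.000880 wk

1 s = 1.65344 × 10^-6 weeks.
532.3 × 1.65344 × 10^-6 ≈ 0.000880 wk.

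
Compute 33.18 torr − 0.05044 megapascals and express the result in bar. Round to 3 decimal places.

33.18 torr = 0.0442364 bar and 0.05044 MPa = 0.504400 bar.
0.0442364 − 0.504400 ≈ -0.460 bar.

-0.460 bar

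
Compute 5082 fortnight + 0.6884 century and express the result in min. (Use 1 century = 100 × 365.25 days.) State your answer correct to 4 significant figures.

1.387 × 10^8 minutes

5082 fortnight = 1.02453 × 10^8 min and 0.6884 century = 3.62071 × 10^7 min.
1.02453 × 10^8 + 3.62071 × 10^7 ≈ 1.387 × 10^8 min.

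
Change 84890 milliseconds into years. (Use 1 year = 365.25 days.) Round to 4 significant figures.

2.690 × 10^-6 yr

1 millisecond = 3.16881 × 10^-11 yr.
So 84890 × 3.16881 × 10^-11 ≈ 2.690 × 10^-6 yr.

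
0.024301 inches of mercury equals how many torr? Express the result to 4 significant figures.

0.6172 torr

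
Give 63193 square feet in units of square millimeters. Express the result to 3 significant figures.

5.87 × 10^9 square millimeters

1 square foot = 92903.0 square millimeters.
63193 × 92903.0 ≈ 5.87 × 10^9 mm².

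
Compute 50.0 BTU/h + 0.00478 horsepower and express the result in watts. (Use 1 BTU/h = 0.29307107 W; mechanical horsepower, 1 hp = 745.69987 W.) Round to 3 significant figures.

18.2 W

50.0 BTU/h = 14.6536 W and 0.00478 hp = 3.56445 W.
14.6536 + 3.56445 ≈ 18.2 W.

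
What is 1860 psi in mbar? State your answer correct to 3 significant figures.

128000 mbar

1 pound per square inch = 68.9476 mbar.
1860 × 68.9476 ≈ 128000 mbar.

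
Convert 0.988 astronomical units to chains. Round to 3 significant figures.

1 au = 7.43646 × 10^9 chain.
Then 0.988 × 7.43646 × 10^9 ≈ 7.35 × 10^9 chain.

7.35 × 10^9 chain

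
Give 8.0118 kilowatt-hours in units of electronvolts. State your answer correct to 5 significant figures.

1.8002e+26 electronvolts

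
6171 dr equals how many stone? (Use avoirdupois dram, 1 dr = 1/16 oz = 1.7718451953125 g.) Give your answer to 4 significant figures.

1.722 stone

1 dram = 0.000279018 stone.
Then 6171 × 0.000279018 ≈ 1.722 st.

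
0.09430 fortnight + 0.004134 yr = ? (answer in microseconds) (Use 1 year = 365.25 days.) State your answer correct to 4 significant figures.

0.09430 fortnight = 1.14065e+11 μs and 0.004134 yr = 1.30459e+11 μs.
1.14065e+11 + 1.30459e+11 ≈ 2.445e+11 μs.

2.445e+11 μs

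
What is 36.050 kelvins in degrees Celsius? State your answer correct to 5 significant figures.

K = °C + 273.15.
Applying the formula gives -237.10 °C.

-237.10 °C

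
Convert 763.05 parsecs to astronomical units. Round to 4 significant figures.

1.574 × 10^8 astronomical units

1 pc = 206265 au.
Then 763.05 × 206265 ≈ 1.574 × 10^8 au.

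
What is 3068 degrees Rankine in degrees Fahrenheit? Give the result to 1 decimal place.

°R = °F + 459.67.
Applying the formula gives 2608.3 °F.

2608.3 °F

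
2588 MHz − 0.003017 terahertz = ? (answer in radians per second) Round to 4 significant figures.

-2.695e+9 radians per second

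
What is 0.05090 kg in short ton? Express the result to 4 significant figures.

1 kilogram = 0.00110231 short ton.
So 0.05090 × 0.00110231 ≈ 5.611 × 10^-5 short ton.

5.611 × 10^-5 short ton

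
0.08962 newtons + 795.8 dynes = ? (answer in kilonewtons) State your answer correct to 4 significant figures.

0.08962 N = 8.96200 × 10^-5 kN and 795.8 dyn = 7.95800 × 10^-6 kN.
8.96200 × 10^-5 + 7.95800 × 10^-6 ≈ 9.758 × 10^-5 kN.

9.758 × 10^-5 kilonewtons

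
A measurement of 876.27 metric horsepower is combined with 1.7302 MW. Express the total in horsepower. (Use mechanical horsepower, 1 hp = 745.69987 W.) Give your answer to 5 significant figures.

3184.5 horsepower

876.27 PS = 864.283 hp and 1.7302 MW = 2320.24 hp.
864.283 + 2320.24 ≈ 3184.5 hp.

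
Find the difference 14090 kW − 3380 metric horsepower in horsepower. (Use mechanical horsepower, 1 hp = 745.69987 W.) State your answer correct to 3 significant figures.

14090 kW = 18895.0 hp and 3380 PS = 3333.76 hp.
18895.0 − 3333.76 ≈ 15600 hp.

15600 horsepower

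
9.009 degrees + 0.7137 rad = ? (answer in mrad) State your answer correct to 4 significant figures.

870.9 mrad

9.009 ° = 157.237 mrad and 0.7137 rad = 713.700 mrad.
157.237 + 713.700 ≈ 870.9 mrad.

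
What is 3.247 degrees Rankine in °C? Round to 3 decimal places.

-271.346 degrees Celsius

°R = (°C + 273.15) × 9/5.
Applying the formula gives -271.346 °C.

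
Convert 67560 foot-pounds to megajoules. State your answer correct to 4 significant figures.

0.09160 megajoules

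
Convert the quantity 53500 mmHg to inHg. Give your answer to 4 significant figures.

1 millimeter of mercury = 0.0393701 inHg.
53500 × 0.0393701 ≈ 2106 inHg.

2106 inches of mercury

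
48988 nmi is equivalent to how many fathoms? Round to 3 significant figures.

4.96e+7 fathom

1 nautical mile = 1012.69 fathoms.
Then 48988 × 1012.69 ≈ 4.96e+7 fathom.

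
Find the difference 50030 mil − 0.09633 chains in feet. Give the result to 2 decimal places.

50030 mil = 4.16917 ft and 0.09633 chain = 6.35778 ft.
4.16917 − 6.35778 ≈ -2.19 ft.

-2.19 feet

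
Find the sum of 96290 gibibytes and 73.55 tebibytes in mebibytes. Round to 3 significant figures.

96290 GiB = 9.86010 × 10^7 MiB and 73.55 TiB = 7.71228 × 10^7 MiB.
9.86010 × 10^7 + 7.71228 × 10^7 ≈ 1.76 × 10^8 MiB.

1.76 × 10^8 mebibytes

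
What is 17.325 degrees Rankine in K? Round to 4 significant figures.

9.625 K

°R = K × 9/5.
Applying the formula gives 9.625 K.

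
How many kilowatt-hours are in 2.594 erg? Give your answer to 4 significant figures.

7.206e-14 kilowatt-hours

1 erg = 2.77778e-14 kWh.
Thus 2.594 × 2.77778e-14 ≈ 7.206e-14 kWh.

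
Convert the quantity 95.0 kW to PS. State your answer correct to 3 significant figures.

1 kilowatt = 1.35962 metric horsepower.
95.0 × 1.35962 ≈ 129 PS.

129 PS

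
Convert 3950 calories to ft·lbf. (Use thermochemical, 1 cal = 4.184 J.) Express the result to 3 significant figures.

1 cal = 3.08596 foot-pounds.
3950 × 3.08596 ≈ 12200 ft·lbf.

12200 foot-pounds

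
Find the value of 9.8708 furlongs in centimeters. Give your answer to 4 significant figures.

1 furlong = 20116.8 centimeters.
9.8708 × 20116.8 ≈ 198600 cm.

198600 cm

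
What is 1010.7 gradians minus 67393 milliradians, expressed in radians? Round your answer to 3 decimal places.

1010.7 grad = 15.8760 rad and 67393 mrad = 67.3930 rad.
15.8760 − 67.3930 ≈ -51.517 rad.

-51.517 radians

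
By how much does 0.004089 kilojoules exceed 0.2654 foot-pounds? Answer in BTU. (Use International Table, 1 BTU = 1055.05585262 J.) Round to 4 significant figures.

0.004089 kJ = 0.00387562 BTU and 0.2654 ft·lbf = 0.000341057 BTU.
0.00387562 − 0.000341057 ≈ 0.003535 BTU.

0.003535 BTU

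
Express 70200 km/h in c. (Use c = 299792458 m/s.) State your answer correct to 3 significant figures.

1 kilometer per hour = 9.26567e-10 c.
70200 × 9.26567e-10 ≈ 6.50e-5 c.

6.50e-5 times the speed of light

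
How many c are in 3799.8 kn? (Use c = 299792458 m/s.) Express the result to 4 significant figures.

1 knot = 1.71600 × 10^-9 c.
So 3799.8 × 1.71600 × 10^-9 ≈ 6.520 × 10^-6 c.

6.520 × 10^-6 c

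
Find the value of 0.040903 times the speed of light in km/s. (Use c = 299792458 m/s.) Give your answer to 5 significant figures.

1 speed of light = 299792 kilometers per second.
0.040903 × 299792 ≈ 12262 km/s.

12262 kilometers per second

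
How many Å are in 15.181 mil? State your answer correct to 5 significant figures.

3.8560 × 10^6 angstroms

1 mil = 254000 angstroms.
15.181 × 254000 ≈ 3.8560 × 10^6 Å.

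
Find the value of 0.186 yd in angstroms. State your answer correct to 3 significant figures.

1.70 × 10^9 angstroms

1 yd = 9.14400 × 10^9 angstroms.
0.186 × 9.14400 × 10^9 ≈ 1.70 × 10^9 Å.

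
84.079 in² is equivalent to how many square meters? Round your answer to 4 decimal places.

1 square inch = 0.000645160 m².
84.079 × 0.000645160 ≈ 0.0542 m².

0.0542 m²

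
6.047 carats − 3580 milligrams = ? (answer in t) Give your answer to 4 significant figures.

6.047 ct = 1.20940e-6 t and 3580 mg = 3.58000e-6 t.
1.20940e-6 − 3.58000e-6 ≈ -2.371e-6 t.

-2.371e-6 t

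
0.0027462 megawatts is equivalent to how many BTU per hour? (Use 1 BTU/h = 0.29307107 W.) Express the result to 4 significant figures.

1 MW = 3.41214 × 10^6 BTU per hour.
0.0027462 × 3.41214 × 10^6 ≈ 9370 BTU/h.

9370 BTU/h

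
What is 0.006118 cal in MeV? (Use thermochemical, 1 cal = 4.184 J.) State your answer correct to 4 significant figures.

1.598 × 10^11 MeV

1 calorie = 2.61145 × 10^13 MeV.
0.006118 × 2.61145 × 10^13 ≈ 1.598 × 10^11 MeV.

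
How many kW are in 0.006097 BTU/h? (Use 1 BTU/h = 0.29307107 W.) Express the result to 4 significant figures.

1.787 × 10^-6 kW

1 BTU per hour = 0.000293071 kW.
So 0.006097 × 0.000293071 ≈ 1.787 × 10^-6 kW.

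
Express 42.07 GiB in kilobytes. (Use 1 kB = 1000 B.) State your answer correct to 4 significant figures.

1 GiB = 1.07374e+6 kilobytes.
Thus 42.07 × 1.07374e+6 ≈ 4.517e+7 kB.

4.517e+7 kB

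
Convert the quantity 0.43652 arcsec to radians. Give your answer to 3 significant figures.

2.12 × 10^-6 radians

1 arcsec = 4.84814 × 10^-6 rad.
So 0.43652 × 4.84814 × 10^-6 ≈ 2.12 × 10^-6 rad.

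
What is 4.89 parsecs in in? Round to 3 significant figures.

1 parsec = 1.21483e+18 in.
4.89 × 1.21483e+18 ≈ 5.94e+18 in.

5.94e+18 in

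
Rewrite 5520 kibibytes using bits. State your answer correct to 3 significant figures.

1 KiB = 8192.00 bit.
5520 × 8192.00 ≈ 4.52e+7 bit.

4.52e+7 bits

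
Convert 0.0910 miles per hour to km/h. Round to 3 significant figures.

1 mph = 1.60934 km/h.
Thus 0.0910 × 1.60934 ≈ 0.146 km/h.

0.146 km/h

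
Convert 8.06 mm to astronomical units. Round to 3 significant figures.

1 mm = 6.68459e-15 au.
Then 8.06 × 6.68459e-15 ≈ 5.39e-14 au.

5.39e-14 astronomical units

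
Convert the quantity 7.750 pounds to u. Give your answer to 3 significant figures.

2.12 × 10^27 u

1 lb = 2.73160 × 10^26 u.
7.750 × 2.73160 × 10^26 ≈ 2.12 × 10^27 u.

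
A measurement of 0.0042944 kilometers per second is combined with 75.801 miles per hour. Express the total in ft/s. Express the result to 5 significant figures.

125.26 feet per second

0.0042944 km/s = 14.0892 ft/s and 75.801 mph = 111.175 ft/s.
14.0892 + 111.175 ≈ 125.26 ft/s.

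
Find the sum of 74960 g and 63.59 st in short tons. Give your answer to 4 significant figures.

0.5278 short tons

74960 g = 0.0826293 short ton and 63.59 st = 0.445130 short ton.
0.0826293 + 0.445130 ≈ 0.5278 short ton.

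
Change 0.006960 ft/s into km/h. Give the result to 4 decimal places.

0.0076 km/h

1 ft/s = 1.09728 kilometers per hour.
Then 0.006960 × 1.09728 ≈ 0.0076 km/h.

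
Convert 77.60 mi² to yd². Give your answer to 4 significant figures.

1 square mile = 3.09760 × 10^6 yd².
Thus 77.60 × 3.09760 × 10^6 ≈ 2.404 × 10^8 yd².

2.404 × 10^8 yd²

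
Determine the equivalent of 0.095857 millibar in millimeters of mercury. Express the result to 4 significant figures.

0.07190 millimeters of mercury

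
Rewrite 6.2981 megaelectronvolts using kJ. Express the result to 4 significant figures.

1.009e-15 kJ

1 MeV = 1.60218e-16 kJ.
So 6.2981 × 1.60218e-16 ≈ 1.009e-15 kJ.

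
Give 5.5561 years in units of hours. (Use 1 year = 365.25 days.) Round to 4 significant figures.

48700 h

1 yr = 8766.00 hours.
So 5.5561 × 8766.00 ≈ 48700 h.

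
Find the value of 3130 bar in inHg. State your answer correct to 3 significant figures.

92400 inches of mercury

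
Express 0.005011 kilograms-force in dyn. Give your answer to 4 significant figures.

1 kilogram-force = 980665 dyn.
Thus 0.005011 × 980665 ≈ 4914 dyn.

4914 dyn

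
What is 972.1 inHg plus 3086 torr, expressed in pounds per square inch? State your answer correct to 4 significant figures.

537.1 pounds per square inch

972.1 inHg = 477.451 psi and 3086 torr = 59.6733 psi.
477.451 + 59.6733 ≈ 537.1 psi.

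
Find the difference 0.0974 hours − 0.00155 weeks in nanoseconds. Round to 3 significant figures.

-5.87e+11 nanoseconds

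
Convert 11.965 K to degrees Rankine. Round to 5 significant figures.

°R = K × 9/5.
Applying the formula gives 21.537 °R.

21.537 °R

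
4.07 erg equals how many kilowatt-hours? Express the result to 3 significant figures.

1 erg = 2.77778 × 10^-14 kWh.
So 4.07 × 2.77778 × 10^-14 ≈ 1.13 × 10^-13 kWh.

1.13 × 10^-13 kWh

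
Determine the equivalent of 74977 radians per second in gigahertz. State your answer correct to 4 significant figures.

1.193 × 10^-5 gigahertz

1 rad/s = 1.59155 × 10^-10 GHz.
So 74977 × 1.59155 × 10^-10 ≈ 1.193 × 10^-5 GHz.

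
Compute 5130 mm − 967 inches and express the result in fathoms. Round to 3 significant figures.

5130 mm = 2.80512 fathom and 967 in = 13.4306 fathom.
2.80512 − 13.4306 ≈ -10.6 fathom.

-10.6 fathoms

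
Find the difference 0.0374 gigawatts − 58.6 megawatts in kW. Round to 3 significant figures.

-21200 kW

0.0374 GW = 37400.0 kW and 58.6 MW = 58600.0 kW.
37400.0 − 58600.0 ≈ -21200 kW.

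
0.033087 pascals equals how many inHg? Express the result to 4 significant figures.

9.771e-6 inches of mercury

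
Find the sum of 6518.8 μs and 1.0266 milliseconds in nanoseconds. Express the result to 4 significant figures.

7.545e+6 ns

6518.8 μs = 6.51880e+6 ns and 1.0266 ms = 1.02660e+6 ns.
6.51880e+6 + 1.02660e+6 ≈ 7.545e+6 ns.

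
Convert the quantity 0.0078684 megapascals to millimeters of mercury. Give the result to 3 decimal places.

1 MPa = 7500.62 mmHg.
0.0078684 × 7500.62 ≈ 59.018 mmHg.

59.018 millimeters of mercury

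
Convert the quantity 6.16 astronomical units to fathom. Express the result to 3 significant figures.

5.04 × 10^11 fathom

1 au = 8.18011 × 10^10 fathoms.
Then 6.16 × 8.18011 × 10^10 ≈ 5.04 × 10^11 fathom.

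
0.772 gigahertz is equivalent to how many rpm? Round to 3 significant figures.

4.63e+10 rpm

1 GHz = 6.00000e+10 revolutions per minute.
Thus 0.772 × 6.00000e+10 ≈ 4.63e+10 rpm.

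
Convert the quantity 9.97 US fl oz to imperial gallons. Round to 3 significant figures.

0.0649 imp gal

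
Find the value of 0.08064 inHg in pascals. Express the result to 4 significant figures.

273.1 Pa

1 inHg = 3386.39 Pa.
Thus 0.08064 × 3386.39 ≈ 273.1 Pa.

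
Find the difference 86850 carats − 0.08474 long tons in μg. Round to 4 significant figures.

-6.873 × 10^10 μg

86850 ct = 1.73700 × 10^10 μg and 0.08474 long ton = 8.60998 × 10^10 μg.
1.73700 × 10^10 − 8.60998 × 10^10 ≈ -6.873 × 10^10 μg.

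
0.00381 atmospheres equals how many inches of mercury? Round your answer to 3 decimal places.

0.114 inHg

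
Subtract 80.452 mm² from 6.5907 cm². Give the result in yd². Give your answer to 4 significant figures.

0.0006920 square yards

6.5907 cm² = 0.000788241 yd² and 80.452 mm² = 9.62198 × 10^-5 yd².
0.000788241 − 9.62198 × 10^-5 ≈ 0.0006920 yd².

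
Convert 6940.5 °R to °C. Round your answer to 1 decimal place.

3582.7 degrees Celsius

°R = (°C + 273.15) × 9/5.
Applying the formula gives 3582.7 °C.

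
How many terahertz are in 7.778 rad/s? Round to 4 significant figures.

1 radian per second = 1.59155 × 10^-13 terahertz.
7.778 × 1.59155 × 10^-13 ≈ 1.238 × 10^-12 THz.

1.238 × 10^-12 THz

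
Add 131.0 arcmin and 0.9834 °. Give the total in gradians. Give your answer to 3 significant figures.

131.0 arcmin = 2.42593 grad and 0.9834 ° = 1.09267 grad.
2.42593 + 1.09267 ≈ 3.52 grad.

3.52 gradians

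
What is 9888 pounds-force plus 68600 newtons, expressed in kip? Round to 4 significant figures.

9888 lbf = 9.88800 kip and 68600 N = 15.4219 kip.
9.88800 + 15.4219 ≈ 25.31 kip.

25.31 kips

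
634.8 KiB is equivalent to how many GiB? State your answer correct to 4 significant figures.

0.0006054 gibibytes

1 kibibyte = 9.53674 × 10^-7 GiB.
So 634.8 × 9.53674 × 10^-7 ≈ 0.0006054 GiB.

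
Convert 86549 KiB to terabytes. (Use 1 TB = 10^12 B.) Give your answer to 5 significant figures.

8.8626 × 10^-5 terabytes

1 kibibyte = 1.02400 × 10^-9 TB.
Thus 86549 × 1.02400 × 10^-9 ≈ 8.8626 × 10^-5 TB.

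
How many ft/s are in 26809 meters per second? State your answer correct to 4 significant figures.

87960 feet per second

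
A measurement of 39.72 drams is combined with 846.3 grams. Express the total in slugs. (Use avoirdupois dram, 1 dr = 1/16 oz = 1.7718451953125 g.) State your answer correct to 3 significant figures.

39.72 dr = 0.00482240 slug and 846.3 g = 0.0579900 slug.
0.00482240 + 0.0579900 ≈ 0.0628 slug.

0.0628 slugs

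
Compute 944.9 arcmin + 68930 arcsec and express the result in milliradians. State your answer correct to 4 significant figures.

944.9 arcmin = 274.860 mrad and 68930 arcsec = 334.182 mrad.
274.860 + 334.182 ≈ 609.0 mrad.

609.0 mrad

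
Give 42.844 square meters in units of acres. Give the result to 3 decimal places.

0.011 acres

1 m² = 0.000247105 acres.
42.844 × 0.000247105 ≈ 0.011 acre.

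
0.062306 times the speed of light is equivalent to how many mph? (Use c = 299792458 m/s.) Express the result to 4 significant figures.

1 speed of light = 6.70617e+8 miles per hour.
Thus 0.062306 × 6.70617e+8 ≈ 4.178e+7 mph.

4.178e+7 miles per hour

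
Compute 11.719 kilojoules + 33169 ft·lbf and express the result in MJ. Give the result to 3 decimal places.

11.719 kJ = 0.0117190 MJ and 33169 ft·lbf = 0.0449711 MJ.
0.0117190 + 0.0449711 ≈ 0.057 MJ.

0.057 megajoules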